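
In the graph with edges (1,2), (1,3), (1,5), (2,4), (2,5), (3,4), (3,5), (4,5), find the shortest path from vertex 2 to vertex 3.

Step 1: Build adjacency list:
  1: 2, 3, 5
  2: 1, 4, 5
  3: 1, 4, 5
  4: 2, 3, 5
  5: 1, 2, 3, 4

Step 2: BFS from vertex 2 to find shortest path to 3:
  vertex 1 reached at distance 1
  vertex 4 reached at distance 1
  vertex 5 reached at distance 1
  vertex 3 reached at distance 2

Step 3: Shortest path: 2 -> 1 -> 3
Path length: 2 edges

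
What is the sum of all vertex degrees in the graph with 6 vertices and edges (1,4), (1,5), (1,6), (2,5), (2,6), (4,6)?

Step 1: Count edges incident to each vertex:
  deg(1) = 3 (neighbors: 4, 5, 6)
  deg(2) = 2 (neighbors: 5, 6)
  deg(3) = 0 (neighbors: none)
  deg(4) = 2 (neighbors: 1, 6)
  deg(5) = 2 (neighbors: 1, 2)
  deg(6) = 3 (neighbors: 1, 2, 4)

Step 2: Sum all degrees:
  3 + 2 + 0 + 2 + 2 + 3 = 12

Verification: sum of degrees = 2 * |E| = 2 * 6 = 12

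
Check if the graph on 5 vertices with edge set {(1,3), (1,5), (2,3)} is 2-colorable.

Step 1: Attempt 2-coloring using BFS:
  Start at vertex 1, assign color 0
  Color vertex 3 with color 1 (neighbor of 1)
  Color vertex 5 with color 1 (neighbor of 1)
  Color vertex 2 with color 0 (neighbor of 3)
  Start new component at vertex 4, assign color 0

Step 2: 2-coloring succeeded. No conflicts found.
  Set A (color 0): {1, 2, 4}
  Set B (color 1): {3, 5}

The graph is bipartite with partition {1, 2, 4}, {3, 5}.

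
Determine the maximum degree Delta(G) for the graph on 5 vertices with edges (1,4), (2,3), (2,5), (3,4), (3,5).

Step 1: Count edges incident to each vertex:
  deg(1) = 1 (neighbors: 4)
  deg(2) = 2 (neighbors: 3, 5)
  deg(3) = 3 (neighbors: 2, 4, 5)
  deg(4) = 2 (neighbors: 1, 3)
  deg(5) = 2 (neighbors: 2, 3)

Step 2: Find maximum:
  max(1, 2, 3, 2, 2) = 3 (vertex 3)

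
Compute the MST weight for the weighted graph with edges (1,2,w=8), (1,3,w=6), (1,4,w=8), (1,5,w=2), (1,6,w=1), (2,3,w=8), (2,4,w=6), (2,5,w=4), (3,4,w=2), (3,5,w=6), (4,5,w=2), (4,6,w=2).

Apply Kruskal's algorithm (sort edges by weight, add if no cycle):

Sorted edges by weight:
  (1,6) w=1
  (1,5) w=2
  (3,4) w=2
  (4,5) w=2
  (4,6) w=2
  (2,5) w=4
  (1,3) w=6
  (2,4) w=6
  (3,5) w=6
  (1,2) w=8
  (1,4) w=8
  (2,3) w=8

Add edge (1,6) w=1 -- no cycle. Running total: 1
Add edge (1,5) w=2 -- no cycle. Running total: 3
Add edge (3,4) w=2 -- no cycle. Running total: 5
Add edge (4,5) w=2 -- no cycle. Running total: 7
Skip edge (4,6) w=2 -- would create cycle
Add edge (2,5) w=4 -- no cycle. Running total: 11

MST edges: (1,6,w=1), (1,5,w=2), (3,4,w=2), (4,5,w=2), (2,5,w=4)
Total MST weight: 1 + 2 + 2 + 2 + 4 = 11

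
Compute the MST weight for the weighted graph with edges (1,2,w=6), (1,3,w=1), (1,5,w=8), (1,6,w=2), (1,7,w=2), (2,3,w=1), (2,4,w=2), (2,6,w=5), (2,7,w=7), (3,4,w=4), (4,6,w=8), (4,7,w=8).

Apply Kruskal's algorithm (sort edges by weight, add if no cycle):

Sorted edges by weight:
  (1,3) w=1
  (2,3) w=1
  (1,6) w=2
  (1,7) w=2
  (2,4) w=2
  (3,4) w=4
  (2,6) w=5
  (1,2) w=6
  (2,7) w=7
  (1,5) w=8
  (4,6) w=8
  (4,7) w=8

Add edge (1,3) w=1 -- no cycle. Running total: 1
Add edge (2,3) w=1 -- no cycle. Running total: 2
Add edge (1,6) w=2 -- no cycle. Running total: 4
Add edge (1,7) w=2 -- no cycle. Running total: 6
Add edge (2,4) w=2 -- no cycle. Running total: 8
Skip edge (3,4) w=4 -- would create cycle
Skip edge (2,6) w=5 -- would create cycle
Skip edge (1,2) w=6 -- would create cycle
Skip edge (2,7) w=7 -- would create cycle
Add edge (1,5) w=8 -- no cycle. Running total: 16

MST edges: (1,3,w=1), (2,3,w=1), (1,6,w=2), (1,7,w=2), (2,4,w=2), (1,5,w=8)
Total MST weight: 1 + 1 + 2 + 2 + 2 + 8 = 16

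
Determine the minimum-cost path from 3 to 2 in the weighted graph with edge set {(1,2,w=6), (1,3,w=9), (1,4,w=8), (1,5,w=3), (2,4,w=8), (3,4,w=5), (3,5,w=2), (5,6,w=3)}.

Step 1: Build adjacency list with weights:
  1: 2(w=6), 3(w=9), 4(w=8), 5(w=3)
  2: 1(w=6), 4(w=8)
  3: 1(w=9), 4(w=5), 5(w=2)
  4: 1(w=8), 2(w=8), 3(w=5)
  5: 1(w=3), 3(w=2), 6(w=3)
  6: 5(w=3)

Step 2: Apply Dijkstra's algorithm from vertex 3:
  Visit vertex 3 (distance=0)
    Update dist[1] = 9
    Update dist[4] = 5
    Update dist[5] = 2
  Visit vertex 5 (distance=2)
    Update dist[1] = 5
    Update dist[6] = 5
  Visit vertex 1 (distance=5)
    Update dist[2] = 11
  Visit vertex 4 (distance=5)
  Visit vertex 6 (distance=5)
  Visit vertex 2 (distance=11)

Step 3: Shortest path: 3 -> 5 -> 1 -> 2
Total weight: 2 + 3 + 6 = 11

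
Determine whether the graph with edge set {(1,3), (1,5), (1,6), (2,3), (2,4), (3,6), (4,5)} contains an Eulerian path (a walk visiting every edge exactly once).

Step 1: Find the degree of each vertex:
  deg(1) = 3
  deg(2) = 2
  deg(3) = 3
  deg(4) = 2
  deg(5) = 2
  deg(6) = 2

Step 2: Count vertices with odd degree:
  Odd-degree vertices: 1, 3 (2 total)

Step 3: Apply Euler's theorem:
  - Eulerian circuit exists iff graph is connected and all vertices have even degree
  - Eulerian path exists iff graph is connected and has 0 or 2 odd-degree vertices

Graph is connected with exactly 2 odd-degree vertices (1, 3).
Eulerian path exists (starting and ending at the odd-degree vertices), but no Eulerian circuit.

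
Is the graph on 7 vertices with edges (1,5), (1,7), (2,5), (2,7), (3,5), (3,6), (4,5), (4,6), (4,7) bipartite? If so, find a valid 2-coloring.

Step 1: Attempt 2-coloring using BFS:
  Start at vertex 1, assign color 0
  Color vertex 5 with color 1 (neighbor of 1)
  Color vertex 7 with color 1 (neighbor of 1)
  Color vertex 2 with color 0 (neighbor of 5)
  Color vertex 3 with color 0 (neighbor of 5)
  Color vertex 4 with color 0 (neighbor of 5)
  Color vertex 6 with color 1 (neighbor of 3)

Step 2: 2-coloring succeeded. No conflicts found.
  Set A (color 0): {1, 2, 3, 4}
  Set B (color 1): {5, 6, 7}

The graph is bipartite with partition {1, 2, 3, 4}, {5, 6, 7}.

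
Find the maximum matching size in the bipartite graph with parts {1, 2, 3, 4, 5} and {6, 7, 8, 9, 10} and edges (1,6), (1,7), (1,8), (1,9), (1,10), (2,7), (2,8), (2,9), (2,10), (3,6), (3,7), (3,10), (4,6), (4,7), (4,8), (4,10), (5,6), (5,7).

Step 1: List the neighbors of each left vertex:
  1: 6, 7, 8, 9, 10
  2: 7, 8, 9, 10
  3: 6, 7, 10
  4: 6, 7, 8, 10
  5: 6, 7

Step 2: Greedily match left vertices, then look for augmenting paths:
  Match 1 -- 9
  Match 2 -- 7
  Match 3 -- 10
  Match 4 -- 8
  Match 5 -- 6
  No augmenting path remains.

Step 3: Verify this is maximum:
  Matching size 5 = min(|L|, |R|) = min(5, 5), which is an upper bound, so this matching is maximum.

Maximum matching: {(1,9), (2,7), (3,10), (4,8), (5,6)}
Size: 5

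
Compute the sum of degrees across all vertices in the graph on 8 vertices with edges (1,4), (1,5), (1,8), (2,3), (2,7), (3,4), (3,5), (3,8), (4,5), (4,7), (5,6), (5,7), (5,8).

Step 1: Count edges incident to each vertex:
  deg(1) = 3 (neighbors: 4, 5, 8)
  deg(2) = 2 (neighbors: 3, 7)
  deg(3) = 4 (neighbors: 2, 4, 5, 8)
  deg(4) = 4 (neighbors: 1, 3, 5, 7)
  deg(5) = 6 (neighbors: 1, 3, 4, 6, 7, 8)
  deg(6) = 1 (neighbors: 5)
  deg(7) = 3 (neighbors: 2, 4, 5)
  deg(8) = 3 (neighbors: 1, 3, 5)

Step 2: Sum all degrees:
  3 + 2 + 4 + 4 + 6 + 1 + 3 + 3 = 26

Verification: sum of degrees = 2 * |E| = 2 * 13 = 26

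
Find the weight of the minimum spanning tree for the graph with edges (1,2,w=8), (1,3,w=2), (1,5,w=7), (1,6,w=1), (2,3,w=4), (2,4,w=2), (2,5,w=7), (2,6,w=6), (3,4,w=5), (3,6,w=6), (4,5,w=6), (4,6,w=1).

Apply Kruskal's algorithm (sort edges by weight, add if no cycle):

Sorted edges by weight:
  (1,6) w=1
  (4,6) w=1
  (1,3) w=2
  (2,4) w=2
  (2,3) w=4
  (3,4) w=5
  (2,6) w=6
  (3,6) w=6
  (4,5) w=6
  (1,5) w=7
  (2,5) w=7
  (1,2) w=8

Add edge (1,6) w=1 -- no cycle. Running total: 1
Add edge (4,6) w=1 -- no cycle. Running total: 2
Add edge (1,3) w=2 -- no cycle. Running total: 4
Add edge (2,4) w=2 -- no cycle. Running total: 6
Skip edge (2,3) w=4 -- would create cycle
Skip edge (3,4) w=5 -- would create cycle
Skip edge (2,6) w=6 -- would create cycle
Skip edge (3,6) w=6 -- would create cycle
Add edge (4,5) w=6 -- no cycle. Running total: 12

MST edges: (1,6,w=1), (4,6,w=1), (1,3,w=2), (2,4,w=2), (4,5,w=6)
Total MST weight: 1 + 1 + 2 + 2 + 6 = 12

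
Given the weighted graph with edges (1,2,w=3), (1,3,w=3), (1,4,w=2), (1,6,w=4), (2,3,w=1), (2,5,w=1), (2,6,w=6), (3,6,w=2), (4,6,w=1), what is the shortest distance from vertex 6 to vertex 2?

Step 1: Build adjacency list with weights:
  1: 2(w=3), 3(w=3), 4(w=2), 6(w=4)
  2: 1(w=3), 3(w=1), 5(w=1), 6(w=6)
  3: 1(w=3), 2(w=1), 6(w=2)
  4: 1(w=2), 6(w=1)
  5: 2(w=1)
  6: 1(w=4), 2(w=6), 3(w=2), 4(w=1)

Step 2: Apply Dijkstra's algorithm from vertex 6:
  Visit vertex 6 (distance=0)
    Update dist[1] = 4
    Update dist[2] = 6
    Update dist[3] = 2
    Update dist[4] = 1
  Visit vertex 4 (distance=1)
    Update dist[1] = 3
  Visit vertex 3 (distance=2)
    Update dist[2] = 3
  Visit vertex 1 (distance=3)
  Visit vertex 2 (distance=3)
    Update dist[5] = 4

Step 3: Shortest path: 6 -> 3 -> 2
Total weight: 2 + 1 = 3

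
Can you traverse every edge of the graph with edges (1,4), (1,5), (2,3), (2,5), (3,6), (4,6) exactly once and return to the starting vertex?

Step 1: Find the degree of each vertex:
  deg(1) = 2
  deg(2) = 2
  deg(3) = 2
  deg(4) = 2
  deg(5) = 2
  deg(6) = 2

Step 2: Count vertices with odd degree:
  All vertices have even degree (0 odd-degree vertices)

Step 3: Apply Euler's theorem:
  - Eulerian circuit exists iff graph is connected and all vertices have even degree
  - Eulerian path exists iff graph is connected and has 0 or 2 odd-degree vertices

Graph is connected with 0 odd-degree vertices.
Both Eulerian circuit and Eulerian path exist.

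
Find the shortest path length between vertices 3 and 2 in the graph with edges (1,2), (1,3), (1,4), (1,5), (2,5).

Step 1: Build adjacency list:
  1: 2, 3, 4, 5
  2: 1, 5
  3: 1
  4: 1
  5: 1, 2

Step 2: BFS from vertex 3 to find shortest path to 2:
  vertex 1 reached at distance 1
  vertex 2 reached at distance 2

Step 3: Shortest path: 3 -> 1 -> 2
Path length: 2 edges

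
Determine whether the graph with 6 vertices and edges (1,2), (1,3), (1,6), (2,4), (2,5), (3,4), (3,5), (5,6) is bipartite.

Step 1: Attempt 2-coloring using BFS:
  Start at vertex 1, assign color 0
  Color vertex 2 with color 1 (neighbor of 1)
  Color vertex 3 with color 1 (neighbor of 1)
  Color vertex 6 with color 1 (neighbor of 1)
  Color vertex 4 with color 0 (neighbor of 2)
  Color vertex 5 with color 0 (neighbor of 2)

Step 2: 2-coloring succeeded. No conflicts found.
  Set A (color 0): {1, 4, 5}
  Set B (color 1): {2, 3, 6}

The graph is bipartite with partition {1, 4, 5}, {2, 3, 6}.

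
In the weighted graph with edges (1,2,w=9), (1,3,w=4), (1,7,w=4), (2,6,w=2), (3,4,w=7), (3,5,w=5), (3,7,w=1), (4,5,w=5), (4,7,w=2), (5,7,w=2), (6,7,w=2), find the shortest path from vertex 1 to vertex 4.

Step 1: Build adjacency list with weights:
  1: 2(w=9), 3(w=4), 7(w=4)
  2: 1(w=9), 6(w=2)
  3: 1(w=4), 4(w=7), 5(w=5), 7(w=1)
  4: 3(w=7), 5(w=5), 7(w=2)
  5: 3(w=5), 4(w=5), 7(w=2)
  6: 2(w=2), 7(w=2)
  7: 1(w=4), 3(w=1), 4(w=2), 5(w=2), 6(w=2)

Step 2: Apply Dijkstra's algorithm from vertex 1:
  Visit vertex 1 (distance=0)
    Update dist[2] = 9
    Update dist[3] = 4
    Update dist[7] = 4
  Visit vertex 3 (distance=4)
    Update dist[4] = 11
    Update dist[5] = 9
  Visit vertex 7 (distance=4)
    Update dist[4] = 6
    Update dist[5] = 6
    Update dist[6] = 6
  Visit vertex 4 (distance=6)

Step 3: Shortest path: 1 -> 7 -> 4
Total weight: 4 + 2 = 6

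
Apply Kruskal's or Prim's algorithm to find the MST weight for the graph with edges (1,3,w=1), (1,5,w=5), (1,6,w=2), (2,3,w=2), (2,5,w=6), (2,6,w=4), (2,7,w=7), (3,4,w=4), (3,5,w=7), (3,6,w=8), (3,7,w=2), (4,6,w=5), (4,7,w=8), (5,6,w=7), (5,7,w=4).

Apply Kruskal's algorithm (sort edges by weight, add if no cycle):

Sorted edges by weight:
  (1,3) w=1
  (1,6) w=2
  (2,3) w=2
  (3,7) w=2
  (2,6) w=4
  (3,4) w=4
  (5,7) w=4
  (1,5) w=5
  (4,6) w=5
  (2,5) w=6
  (2,7) w=7
  (3,5) w=7
  (5,6) w=7
  (3,6) w=8
  (4,7) w=8

Add edge (1,3) w=1 -- no cycle. Running total: 1
Add edge (1,6) w=2 -- no cycle. Running total: 3
Add edge (2,3) w=2 -- no cycle. Running total: 5
Add edge (3,7) w=2 -- no cycle. Running total: 7
Skip edge (2,6) w=4 -- would create cycle
Add edge (3,4) w=4 -- no cycle. Running total: 11
Add edge (5,7) w=4 -- no cycle. Running total: 15

MST edges: (1,3,w=1), (1,6,w=2), (2,3,w=2), (3,7,w=2), (3,4,w=4), (5,7,w=4)
Total MST weight: 1 + 2 + 2 + 2 + 4 + 4 = 15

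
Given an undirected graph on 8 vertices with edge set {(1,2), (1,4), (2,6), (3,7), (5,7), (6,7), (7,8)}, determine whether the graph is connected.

Step 1: Build adjacency list from edges:
  1: 2, 4
  2: 1, 6
  3: 7
  4: 1
  5: 7
  6: 2, 7
  7: 3, 5, 6, 8
  8: 7

Step 2: Run BFS/DFS from vertex 1:
  Visited: {1, 2, 4, 6, 7, 3, 5, 8}
  Reached 8 of 8 vertices

Step 3: All 8 vertices reached from vertex 1, so the graph is connected.
Answer: Yes, the graph is connected.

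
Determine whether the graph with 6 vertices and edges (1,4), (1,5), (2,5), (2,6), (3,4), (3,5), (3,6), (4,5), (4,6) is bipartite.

Step 1: Attempt 2-coloring using BFS:
  Start at vertex 1, assign color 0
  Color vertex 4 with color 1 (neighbor of 1)
  Color vertex 5 with color 1 (neighbor of 1)
  Color vertex 3 with color 0 (neighbor of 4)

Step 2: Conflict found! Vertices 4 and 5 are adjacent but have the same color.
This means the graph contains an odd cycle.

The graph is NOT bipartite.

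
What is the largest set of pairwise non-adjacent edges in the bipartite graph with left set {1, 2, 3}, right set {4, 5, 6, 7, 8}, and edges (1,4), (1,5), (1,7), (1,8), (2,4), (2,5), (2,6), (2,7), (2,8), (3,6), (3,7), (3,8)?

Step 1: List the neighbors of each left vertex:
  1: 4, 5, 7, 8
  2: 4, 5, 6, 7, 8
  3: 6, 7, 8

Step 2: Greedily match left vertices, then look for augmenting paths:
  Match 1 -- 4
  Match 2 -- 5
  Match 3 -- 6
  No augmenting path remains.

Step 3: Verify this is maximum:
  Matching size 3 = min(|L|, |R|) = min(3, 5), which is an upper bound, so this matching is maximum.

Maximum matching: {(1,4), (2,5), (3,6)}
Size: 3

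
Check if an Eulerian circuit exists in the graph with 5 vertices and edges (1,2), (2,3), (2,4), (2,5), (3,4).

Step 1: Find the degree of each vertex:
  deg(1) = 1
  deg(2) = 4
  deg(3) = 2
  deg(4) = 2
  deg(5) = 1

Step 2: Count vertices with odd degree:
  Odd-degree vertices: 1, 5 (2 total)

Step 3: Apply Euler's theorem:
  - Eulerian circuit exists iff graph is connected and all vertices have even degree
  - Eulerian path exists iff graph is connected and has 0 or 2 odd-degree vertices

Graph is connected with exactly 2 odd-degree vertices (1, 5).
Eulerian path exists (starting and ending at the odd-degree vertices), but no Eulerian circuit.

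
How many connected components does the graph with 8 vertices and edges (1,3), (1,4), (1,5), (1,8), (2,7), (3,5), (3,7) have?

Step 1: Build adjacency list from edges:
  1: 3, 4, 5, 8
  2: 7
  3: 1, 5, 7
  4: 1
  5: 1, 3
  6: (none)
  7: 2, 3
  8: 1

Step 2: Run BFS/DFS from vertex 1:
  Visited: {1, 3, 4, 5, 8, 7, 2}
  Reached 7 of 8 vertices

Step 3: Only 7 of 8 vertices reached. Graph is disconnected.
Connected components: {1, 2, 3, 4, 5, 7, 8}, {6}
Number of connected components: 2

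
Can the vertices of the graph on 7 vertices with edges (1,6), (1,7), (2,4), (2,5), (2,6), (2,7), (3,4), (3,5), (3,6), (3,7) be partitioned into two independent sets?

Step 1: Attempt 2-coloring using BFS:
  Start at vertex 1, assign color 0
  Color vertex 6 with color 1 (neighbor of 1)
  Color vertex 7 with color 1 (neighbor of 1)
  Color vertex 2 with color 0 (neighbor of 6)
  Color vertex 3 with color 0 (neighbor of 6)
  Color vertex 4 with color 1 (neighbor of 2)
  Color vertex 5 with color 1 (neighbor of 2)

Step 2: 2-coloring succeeded. No conflicts found.
  Set A (color 0): {1, 2, 3}
  Set B (color 1): {4, 5, 6, 7}

The graph is bipartite with partition {1, 2, 3}, {4, 5, 6, 7}.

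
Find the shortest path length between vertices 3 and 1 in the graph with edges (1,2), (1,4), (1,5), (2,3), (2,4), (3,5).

Step 1: Build adjacency list:
  1: 2, 4, 5
  2: 1, 3, 4
  3: 2, 5
  4: 1, 2
  5: 1, 3

Step 2: BFS from vertex 3 to find shortest path to 1:
  vertex 2 reached at distance 1
  vertex 5 reached at distance 1
  vertex 1 reached at distance 2

Step 3: Shortest path: 3 -> 5 -> 1
Path length: 2 edges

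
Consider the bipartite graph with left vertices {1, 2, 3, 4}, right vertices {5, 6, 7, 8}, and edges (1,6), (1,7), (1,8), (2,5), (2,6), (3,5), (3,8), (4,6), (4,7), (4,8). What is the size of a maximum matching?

Step 1: List the neighbors of each left vertex:
  1: 6, 7, 8
  2: 5, 6
  3: 5, 8
  4: 6, 7, 8

Step 2: Greedily match left vertices, then look for augmenting paths:
  Match 1 -- 6
  Match 2 -- 5
  Match 3 -- 8
  Match 4 -- 7
  No augmenting path remains.

Step 3: Verify this is maximum:
  Matching size 4 = min(|L|, |R|) = min(4, 4), which is an upper bound, so this matching is maximum.

Maximum matching: {(1,6), (2,5), (3,8), (4,7)}
Size: 4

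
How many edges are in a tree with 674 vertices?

A tree on n vertices always has exactly n - 1 edges.
For n = 674: edges = 674 - 1 = 673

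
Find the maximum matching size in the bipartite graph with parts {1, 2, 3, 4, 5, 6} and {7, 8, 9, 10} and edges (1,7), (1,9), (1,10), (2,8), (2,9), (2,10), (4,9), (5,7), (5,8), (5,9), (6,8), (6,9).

Step 1: List the neighbors of each left vertex:
  1: 7, 9, 10
  2: 8, 9, 10
  3: (none)
  4: 9
  5: 7, 8, 9
  6: 8, 9

Step 2: Greedily match left vertices, then look for augmenting paths:
  Match 1 -- 10
  Match 2 -- 8
  Match 4 -- 9
  Match 5 -- 7
  No augmenting path remains.

Step 3: Verify this is maximum:
  Matching size 4 = min(|L|, |R|) = min(6, 4), which is an upper bound, so this matching is maximum.

Maximum matching: {(1,10), (2,8), (4,9), (5,7)}
Size: 4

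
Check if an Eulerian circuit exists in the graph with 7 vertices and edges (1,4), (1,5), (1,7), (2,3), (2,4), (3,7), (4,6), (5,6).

Step 1: Find the degree of each vertex:
  deg(1) = 3
  deg(2) = 2
  deg(3) = 2
  deg(4) = 3
  deg(5) = 2
  deg(6) = 2
  deg(7) = 2

Step 2: Count vertices with odd degree:
  Odd-degree vertices: 1, 4 (2 total)

Step 3: Apply Euler's theorem:
  - Eulerian circuit exists iff graph is connected and all vertices have even degree
  - Eulerian path exists iff graph is connected and has 0 or 2 odd-degree vertices

Graph is connected with exactly 2 odd-degree vertices (1, 4).
Eulerian path exists (starting and ending at the odd-degree vertices), but no Eulerian circuit.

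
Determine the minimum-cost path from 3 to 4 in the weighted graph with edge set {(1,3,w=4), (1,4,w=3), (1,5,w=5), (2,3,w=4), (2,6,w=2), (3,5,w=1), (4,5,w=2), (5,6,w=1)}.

Step 1: Build adjacency list with weights:
  1: 3(w=4), 4(w=3), 5(w=5)
  2: 3(w=4), 6(w=2)
  3: 1(w=4), 2(w=4), 5(w=1)
  4: 1(w=3), 5(w=2)
  5: 1(w=5), 3(w=1), 4(w=2), 6(w=1)
  6: 2(w=2), 5(w=1)

Step 2: Apply Dijkstra's algorithm from vertex 3:
  Visit vertex 3 (distance=0)
    Update dist[1] = 4
    Update dist[2] = 4
    Update dist[5] = 1
  Visit vertex 5 (distance=1)
    Update dist[4] = 3
    Update dist[6] = 2
  Visit vertex 6 (distance=2)
  Visit vertex 4 (distance=3)

Step 3: Shortest path: 3 -> 5 -> 4
Total weight: 1 + 2 = 3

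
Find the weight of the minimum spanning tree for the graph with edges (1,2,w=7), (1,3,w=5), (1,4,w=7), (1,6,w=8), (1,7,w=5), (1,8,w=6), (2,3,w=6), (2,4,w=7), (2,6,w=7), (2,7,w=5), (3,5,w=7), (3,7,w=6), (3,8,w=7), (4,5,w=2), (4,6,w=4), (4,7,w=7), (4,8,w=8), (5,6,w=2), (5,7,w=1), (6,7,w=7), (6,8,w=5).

Apply Kruskal's algorithm (sort edges by weight, add if no cycle):

Sorted edges by weight:
  (5,7) w=1
  (4,5) w=2
  (5,6) w=2
  (4,6) w=4
  (1,3) w=5
  (1,7) w=5
  (2,7) w=5
  (6,8) w=5
  (1,8) w=6
  (2,3) w=6
  (3,7) w=6
  (1,4) w=7
  (1,2) w=7
  (2,6) w=7
  (2,4) w=7
  (3,5) w=7
  (3,8) w=7
  (4,7) w=7
  (6,7) w=7
  (1,6) w=8
  (4,8) w=8

Add edge (5,7) w=1 -- no cycle. Running total: 1
Add edge (4,5) w=2 -- no cycle. Running total: 3
Add edge (5,6) w=2 -- no cycle. Running total: 5
Skip edge (4,6) w=4 -- would create cycle
Add edge (1,3) w=5 -- no cycle. Running total: 10
Add edge (1,7) w=5 -- no cycle. Running total: 15
Add edge (2,7) w=5 -- no cycle. Running total: 20
Add edge (6,8) w=5 -- no cycle. Running total: 25

MST edges: (5,7,w=1), (4,5,w=2), (5,6,w=2), (1,3,w=5), (1,7,w=5), (2,7,w=5), (6,8,w=5)
Total MST weight: 1 + 2 + 2 + 5 + 5 + 5 + 5 = 25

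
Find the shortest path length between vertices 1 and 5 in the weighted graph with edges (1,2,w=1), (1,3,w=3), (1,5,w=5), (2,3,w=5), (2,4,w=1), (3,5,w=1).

Step 1: Build adjacency list with weights:
  1: 2(w=1), 3(w=3), 5(w=5)
  2: 1(w=1), 3(w=5), 4(w=1)
  3: 1(w=3), 2(w=5), 5(w=1)
  4: 2(w=1)
  5: 1(w=5), 3(w=1)

Step 2: Apply Dijkstra's algorithm from vertex 1:
  Visit vertex 1 (distance=0)
    Update dist[2] = 1
    Update dist[3] = 3
    Update dist[5] = 5
  Visit vertex 2 (distance=1)
    Update dist[4] = 2
  Visit vertex 4 (distance=2)
  Visit vertex 3 (distance=3)
    Update dist[5] = 4
  Visit vertex 5 (distance=4)

Step 3: Shortest path: 1 -> 3 -> 5
Total weight: 3 + 1 = 4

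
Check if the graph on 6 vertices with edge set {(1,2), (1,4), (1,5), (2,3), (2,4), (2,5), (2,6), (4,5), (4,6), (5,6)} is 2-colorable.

Step 1: Attempt 2-coloring using BFS:
  Start at vertex 1, assign color 0
  Color vertex 2 with color 1 (neighbor of 1)
  Color vertex 4 with color 1 (neighbor of 1)
  Color vertex 5 with color 1 (neighbor of 1)
  Color vertex 3 with color 0 (neighbor of 2)

Step 2: Conflict found! Vertices 2 and 4 are adjacent but have the same color.
This means the graph contains an odd cycle.

The graph is NOT bipartite.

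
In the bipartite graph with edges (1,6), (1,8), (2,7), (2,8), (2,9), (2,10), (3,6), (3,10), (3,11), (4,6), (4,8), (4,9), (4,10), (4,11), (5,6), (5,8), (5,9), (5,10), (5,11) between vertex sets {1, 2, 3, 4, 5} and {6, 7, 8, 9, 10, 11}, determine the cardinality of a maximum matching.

Step 1: List the neighbors of each left vertex:
  1: 6, 8
  2: 7, 8, 9, 10
  3: 6, 10, 11
  4: 6, 8, 9, 10, 11
  5: 6, 8, 9, 10, 11

Step 2: Greedily match left vertices, then look for augmenting paths:
  Match 1 -- 6
  Match 2 -- 7
  Match 3 -- 10
  Match 4 -- 8
  Match 5 -- 9
  No augmenting path remains.

Step 3: Verify this is maximum:
  Matching size 5 = min(|L|, |R|) = min(5, 6), which is an upper bound, so this matching is maximum.

Maximum matching: {(1,6), (2,7), (3,10), (4,8), (5,9)}
Size: 5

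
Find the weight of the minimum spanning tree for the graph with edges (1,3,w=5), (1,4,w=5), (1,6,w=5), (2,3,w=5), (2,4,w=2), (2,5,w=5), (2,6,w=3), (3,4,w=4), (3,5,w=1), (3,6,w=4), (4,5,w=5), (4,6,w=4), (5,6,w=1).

Apply Kruskal's algorithm (sort edges by weight, add if no cycle):

Sorted edges by weight:
  (3,5) w=1
  (5,6) w=1
  (2,4) w=2
  (2,6) w=3
  (3,4) w=4
  (3,6) w=4
  (4,6) w=4
  (1,6) w=5
  (1,4) w=5
  (1,3) w=5
  (2,3) w=5
  (2,5) w=5
  (4,5) w=5

Add edge (3,5) w=1 -- no cycle. Running total: 1
Add edge (5,6) w=1 -- no cycle. Running total: 2
Add edge (2,4) w=2 -- no cycle. Running total: 4
Add edge (2,6) w=3 -- no cycle. Running total: 7
Skip edge (3,4) w=4 -- would create cycle
Skip edge (3,6) w=4 -- would create cycle
Skip edge (4,6) w=4 -- would create cycle
Add edge (1,6) w=5 -- no cycle. Running total: 12

MST edges: (3,5,w=1), (5,6,w=1), (2,4,w=2), (2,6,w=3), (1,6,w=5)
Total MST weight: 1 + 1 + 2 + 3 + 5 = 12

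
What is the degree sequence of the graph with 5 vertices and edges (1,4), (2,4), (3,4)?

Step 1: Count edges incident to each vertex:
  deg(1) = 1 (neighbors: 4)
  deg(2) = 1 (neighbors: 4)
  deg(3) = 1 (neighbors: 4)
  deg(4) = 3 (neighbors: 1, 2, 3)
  deg(5) = 0 (neighbors: none)

Step 2: Sort degrees in non-increasing order:
  Degrees: [1, 1, 1, 3, 0] -> sorted: [3, 1, 1, 1, 0]

Degree sequence: [3, 1, 1, 1, 0]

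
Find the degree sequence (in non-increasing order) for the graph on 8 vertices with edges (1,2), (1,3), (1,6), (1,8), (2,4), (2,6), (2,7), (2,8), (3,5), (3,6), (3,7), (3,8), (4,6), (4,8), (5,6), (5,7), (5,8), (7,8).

Step 1: Count edges incident to each vertex:
  deg(1) = 4 (neighbors: 2, 3, 6, 8)
  deg(2) = 5 (neighbors: 1, 4, 6, 7, 8)
  deg(3) = 5 (neighbors: 1, 5, 6, 7, 8)
  deg(4) = 3 (neighbors: 2, 6, 8)
  deg(5) = 4 (neighbors: 3, 6, 7, 8)
  deg(6) = 5 (neighbors: 1, 2, 3, 4, 5)
  deg(7) = 4 (neighbors: 2, 3, 5, 8)
  deg(8) = 6 (neighbors: 1, 2, 3, 4, 5, 7)

Step 2: Sort degrees in non-increasing order:
  Degrees: [4, 5, 5, 3, 4, 5, 4, 6] -> sorted: [6, 5, 5, 5, 4, 4, 4, 3]

Degree sequence: [6, 5, 5, 5, 4, 4, 4, 3]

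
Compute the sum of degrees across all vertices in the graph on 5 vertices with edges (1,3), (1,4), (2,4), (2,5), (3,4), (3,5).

Step 1: Count edges incident to each vertex:
  deg(1) = 2 (neighbors: 3, 4)
  deg(2) = 2 (neighbors: 4, 5)
  deg(3) = 3 (neighbors: 1, 4, 5)
  deg(4) = 3 (neighbors: 1, 2, 3)
  deg(5) = 2 (neighbors: 2, 3)

Step 2: Sum all degrees:
  2 + 2 + 3 + 3 + 2 = 12

Verification: sum of degrees = 2 * |E| = 2 * 6 = 12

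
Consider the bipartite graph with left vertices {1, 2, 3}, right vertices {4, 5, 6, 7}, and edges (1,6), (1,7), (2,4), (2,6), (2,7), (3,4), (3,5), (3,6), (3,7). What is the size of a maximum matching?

Step 1: List the neighbors of each left vertex:
  1: 6, 7
  2: 4, 6, 7
  3: 4, 5, 6, 7

Step 2: Greedily match left vertices, then look for augmenting paths:
  Match 1 -- 6
  Match 2 -- 4
  Match 3 -- 5
  No augmenting path remains.

Step 3: Verify this is maximum:
  Matching size 3 = min(|L|, |R|) = min(3, 4), which is an upper bound, so this matching is maximum.

Maximum matching: {(1,6), (2,4), (3,5)}
Size: 3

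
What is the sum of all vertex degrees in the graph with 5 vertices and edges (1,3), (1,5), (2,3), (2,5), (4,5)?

Step 1: Count edges incident to each vertex:
  deg(1) = 2 (neighbors: 3, 5)
  deg(2) = 2 (neighbors: 3, 5)
  deg(3) = 2 (neighbors: 1, 2)
  deg(4) = 1 (neighbors: 5)
  deg(5) = 3 (neighbors: 1, 2, 4)

Step 2: Sum all degrees:
  2 + 2 + 2 + 1 + 3 = 10

Verification: sum of degrees = 2 * |E| = 2 * 5 = 10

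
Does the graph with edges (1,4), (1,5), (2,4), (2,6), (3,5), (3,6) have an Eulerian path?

Step 1: Find the degree of each vertex:
  deg(1) = 2
  deg(2) = 2
  deg(3) = 2
  deg(4) = 2
  deg(5) = 2
  deg(6) = 2

Step 2: Count vertices with odd degree:
  All vertices have even degree (0 odd-degree vertices)

Step 3: Apply Euler's theorem:
  - Eulerian circuit exists iff graph is connected and all vertices have even degree
  - Eulerian path exists iff graph is connected and has 0 or 2 odd-degree vertices

Graph is connected with 0 odd-degree vertices.
Both Eulerian circuit and Eulerian path exist.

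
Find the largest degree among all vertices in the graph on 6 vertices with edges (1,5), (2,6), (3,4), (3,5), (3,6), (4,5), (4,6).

Step 1: Count edges incident to each vertex:
  deg(1) = 1 (neighbors: 5)
  deg(2) = 1 (neighbors: 6)
  deg(3) = 3 (neighbors: 4, 5, 6)
  deg(4) = 3 (neighbors: 3, 5, 6)
  deg(5) = 3 (neighbors: 1, 3, 4)
  deg(6) = 3 (neighbors: 2, 3, 4)

Step 2: Find maximum:
  max(1, 1, 3, 3, 3, 3) = 3 (vertex 3)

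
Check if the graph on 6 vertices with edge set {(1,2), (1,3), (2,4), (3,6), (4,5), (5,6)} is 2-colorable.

Step 1: Attempt 2-coloring using BFS:
  Start at vertex 1, assign color 0
  Color vertex 2 with color 1 (neighbor of 1)
  Color vertex 3 with color 1 (neighbor of 1)
  Color vertex 4 with color 0 (neighbor of 2)
  Color vertex 6 with color 0 (neighbor of 3)
  Color vertex 5 with color 1 (neighbor of 4)

Step 2: 2-coloring succeeded. No conflicts found.
  Set A (color 0): {1, 4, 6}
  Set B (color 1): {2, 3, 5}

The graph is bipartite with partition {1, 4, 6}, {2, 3, 5}.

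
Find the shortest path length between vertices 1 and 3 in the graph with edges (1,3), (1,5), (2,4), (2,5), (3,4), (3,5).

Step 1: Build adjacency list:
  1: 3, 5
  2: 4, 5
  3: 1, 4, 5
  4: 2, 3
  5: 1, 2, 3

Step 2: BFS from vertex 1 to find shortest path to 3:
  vertex 3 reached at distance 1

Step 3: Shortest path: 1 -> 3
Path length: 1 edge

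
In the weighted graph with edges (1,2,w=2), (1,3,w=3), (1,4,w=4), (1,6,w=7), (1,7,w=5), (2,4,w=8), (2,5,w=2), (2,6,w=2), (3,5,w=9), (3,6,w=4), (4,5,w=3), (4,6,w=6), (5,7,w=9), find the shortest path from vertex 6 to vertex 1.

Step 1: Build adjacency list with weights:
  1: 2(w=2), 3(w=3), 4(w=4), 6(w=7), 7(w=5)
  2: 1(w=2), 4(w=8), 5(w=2), 6(w=2)
  3: 1(w=3), 5(w=9), 6(w=4)
  4: 1(w=4), 2(w=8), 5(w=3), 6(w=6)
  5: 2(w=2), 3(w=9), 4(w=3), 7(w=9)
  6: 1(w=7), 2(w=2), 3(w=4), 4(w=6)
  7: 1(w=5), 5(w=9)

Step 2: Apply Dijkstra's algorithm from vertex 6:
  Visit vertex 6 (distance=0)
    Update dist[1] = 7
    Update dist[2] = 2
    Update dist[3] = 4
    Update dist[4] = 6
  Visit vertex 2 (distance=2)
    Update dist[1] = 4
    Update dist[5] = 4
  Visit vertex 1 (distance=4)
    Update dist[7] = 9

Step 3: Shortest path: 6 -> 2 -> 1
Total weight: 2 + 2 = 4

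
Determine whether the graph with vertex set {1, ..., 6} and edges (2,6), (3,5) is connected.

Step 1: Build adjacency list from edges:
  1: (none)
  2: 6
  3: 5
  4: (none)
  5: 3
  6: 2

Step 2: Run BFS/DFS from vertex 1:
  Visited: {1}
  Reached 1 of 6 vertices

Step 3: Only 1 of 6 vertices reached. Graph is disconnected.
Connected components: {1}, {2, 6}, {3, 5}, {4}
Answer: No, the graph is not connected (4 components).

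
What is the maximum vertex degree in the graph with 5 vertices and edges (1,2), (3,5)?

Step 1: Count edges incident to each vertex:
  deg(1) = 1 (neighbors: 2)
  deg(2) = 1 (neighbors: 1)
  deg(3) = 1 (neighbors: 5)
  deg(4) = 0 (neighbors: none)
  deg(5) = 1 (neighbors: 3)

Step 2: Find maximum:
  max(1, 1, 1, 0, 1) = 1 (vertex 1)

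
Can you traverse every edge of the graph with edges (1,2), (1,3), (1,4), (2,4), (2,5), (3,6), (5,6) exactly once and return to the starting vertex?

Step 1: Find the degree of each vertex:
  deg(1) = 3
  deg(2) = 3
  deg(3) = 2
  deg(4) = 2
  deg(5) = 2
  deg(6) = 2

Step 2: Count vertices with odd degree:
  Odd-degree vertices: 1, 2 (2 total)

Step 3: Apply Euler's theorem:
  - Eulerian circuit exists iff graph is connected and all vertices have even degree
  - Eulerian path exists iff graph is connected and has 0 or 2 odd-degree vertices

Graph is connected with exactly 2 odd-degree vertices (1, 2).
Eulerian path exists (starting and ending at the odd-degree vertices), but no Eulerian circuit.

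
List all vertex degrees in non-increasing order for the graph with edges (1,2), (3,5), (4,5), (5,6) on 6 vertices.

Step 1: Count edges incident to each vertex:
  deg(1) = 1 (neighbors: 2)
  deg(2) = 1 (neighbors: 1)
  deg(3) = 1 (neighbors: 5)
  deg(4) = 1 (neighbors: 5)
  deg(5) = 3 (neighbors: 3, 4, 6)
  deg(6) = 1 (neighbors: 5)

Step 2: Sort degrees in non-increasing order:
  Degrees: [1, 1, 1, 1, 3, 1] -> sorted: [3, 1, 1, 1, 1, 1]

Degree sequence: [3, 1, 1, 1, 1, 1]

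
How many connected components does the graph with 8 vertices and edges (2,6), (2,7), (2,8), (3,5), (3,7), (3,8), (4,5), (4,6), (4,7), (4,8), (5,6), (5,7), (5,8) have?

Step 1: Build adjacency list from edges:
  1: (none)
  2: 6, 7, 8
  3: 5, 7, 8
  4: 5, 6, 7, 8
  5: 3, 4, 6, 7, 8
  6: 2, 4, 5
  7: 2, 3, 4, 5
  8: 2, 3, 4, 5

Step 2: Run BFS/DFS from vertex 1:
  Visited: {1}
  Reached 1 of 8 vertices

Step 3: Only 1 of 8 vertices reached. Graph is disconnected.
Connected components: {1}, {2, 3, 4, 5, 6, 7, 8}
Number of connected components: 2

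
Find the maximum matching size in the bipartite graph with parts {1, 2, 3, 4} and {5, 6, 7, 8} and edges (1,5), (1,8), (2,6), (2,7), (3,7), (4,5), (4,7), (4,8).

Step 1: List the neighbors of each left vertex:
  1: 5, 8
  2: 6, 7
  3: 7
  4: 5, 7, 8

Step 2: Greedily match left vertices, then look for augmenting paths:
  Match 1 -- 5
  Match 2 -- 6
  Match 3 -- 7
  Match 4 -- 8
  No augmenting path remains.

Step 3: Verify this is maximum:
  Matching size 4 = min(|L|, |R|) = min(4, 4), which is an upper bound, so this matching is maximum.

Maximum matching: {(1,5), (2,6), (3,7), (4,8)}
Size: 4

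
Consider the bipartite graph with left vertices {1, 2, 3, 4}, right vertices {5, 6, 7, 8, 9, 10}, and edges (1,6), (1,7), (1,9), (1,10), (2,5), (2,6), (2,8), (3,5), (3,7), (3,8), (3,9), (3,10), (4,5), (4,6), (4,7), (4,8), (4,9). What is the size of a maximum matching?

Step 1: List the neighbors of each left vertex:
  1: 6, 7, 9, 10
  2: 5, 6, 8
  3: 5, 7, 8, 9, 10
  4: 5, 6, 7, 8, 9

Step 2: Greedily match left vertices, then look for augmenting paths:
  Match 1 -- 6
  Match 2 -- 5
  Match 3 -- 7
  Match 4 -- 8
  No augmenting path remains.

Step 3: Verify this is maximum:
  Matching size 4 = min(|L|, |R|) = min(4, 6), which is an upper bound, so this matching is maximum.

Maximum matching: {(1,6), (2,5), (3,7), (4,8)}
Size: 4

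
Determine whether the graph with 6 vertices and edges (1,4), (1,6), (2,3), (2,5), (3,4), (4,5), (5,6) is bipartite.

Step 1: Attempt 2-coloring using BFS:
  Start at vertex 1, assign color 0
  Color vertex 4 with color 1 (neighbor of 1)
  Color vertex 6 with color 1 (neighbor of 1)
  Color vertex 3 with color 0 (neighbor of 4)
  Color vertex 5 with color 0 (neighbor of 4)
  Color vertex 2 with color 1 (neighbor of 3)

Step 2: 2-coloring succeeded. No conflicts found.
  Set A (color 0): {1, 3, 5}
  Set B (color 1): {2, 4, 6}

The graph is bipartite with partition {1, 3, 5}, {2, 4, 6}.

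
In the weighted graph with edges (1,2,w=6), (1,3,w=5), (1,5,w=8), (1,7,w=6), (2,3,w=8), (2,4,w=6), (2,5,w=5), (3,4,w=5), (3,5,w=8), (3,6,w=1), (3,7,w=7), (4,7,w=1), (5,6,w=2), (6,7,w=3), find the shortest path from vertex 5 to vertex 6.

Step 1: Build adjacency list with weights:
  1: 2(w=6), 3(w=5), 5(w=8), 7(w=6)
  2: 1(w=6), 3(w=8), 4(w=6), 5(w=5)
  3: 1(w=5), 2(w=8), 4(w=5), 5(w=8), 6(w=1), 7(w=7)
  4: 2(w=6), 3(w=5), 7(w=1)
  5: 1(w=8), 2(w=5), 3(w=8), 6(w=2)
  6: 3(w=1), 5(w=2), 7(w=3)
  7: 1(w=6), 3(w=7), 4(w=1), 6(w=3)

Step 2: Apply Dijkstra's algorithm from vertex 5:
  Visit vertex 5 (distance=0)
    Update dist[1] = 8
    Update dist[2] = 5
    Update dist[3] = 8
    Update dist[6] = 2
  Visit vertex 6 (distance=2)
    Update dist[3] = 3
    Update dist[7] = 5

Step 3: Shortest path: 5 -> 6
Total weight: 2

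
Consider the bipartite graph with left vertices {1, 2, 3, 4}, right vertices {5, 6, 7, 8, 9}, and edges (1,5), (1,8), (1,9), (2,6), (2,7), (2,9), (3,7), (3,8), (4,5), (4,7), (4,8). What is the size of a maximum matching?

Step 1: List the neighbors of each left vertex:
  1: 5, 8, 9
  2: 6, 7, 9
  3: 7, 8
  4: 5, 7, 8

Step 2: Greedily match left vertices, then look for augmenting paths:
  Match 1 -- 5
  Match 2 -- 6
  Match 3 -- 7
  Match 4 -- 8
  No augmenting path remains.

Step 3: Verify this is maximum:
  Matching size 4 = min(|L|, |R|) = min(4, 5), which is an upper bound, so this matching is maximum.

Maximum matching: {(1,5), (2,6), (3,7), (4,8)}
Size: 4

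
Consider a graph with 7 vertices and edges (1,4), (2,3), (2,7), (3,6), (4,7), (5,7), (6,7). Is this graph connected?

Step 1: Build adjacency list from edges:
  1: 4
  2: 3, 7
  3: 2, 6
  4: 1, 7
  5: 7
  6: 3, 7
  7: 2, 4, 5, 6

Step 2: Run BFS/DFS from vertex 1:
  Visited: {1, 4, 7, 2, 5, 6, 3}
  Reached 7 of 7 vertices

Step 3: All 7 vertices reached from vertex 1, so the graph is connected.
Answer: Yes, the graph is connected.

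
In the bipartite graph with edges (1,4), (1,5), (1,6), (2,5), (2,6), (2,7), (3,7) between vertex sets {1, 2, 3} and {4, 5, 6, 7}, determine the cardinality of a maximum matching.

Step 1: List the neighbors of each left vertex:
  1: 4, 5, 6
  2: 5, 6, 7
  3: 7

Step 2: Greedily match left vertices, then look for augmenting paths:
  Match 1 -- 4
  Match 2 -- 5
  Match 3 -- 7
  No augmenting path remains.

Step 3: Verify this is maximum:
  Matching size 3 = min(|L|, |R|) = min(3, 4), which is an upper bound, so this matching is maximum.

Maximum matching: {(1,4), (2,5), (3,7)}
Size: 3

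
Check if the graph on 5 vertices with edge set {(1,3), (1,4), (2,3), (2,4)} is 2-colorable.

Step 1: Attempt 2-coloring using BFS:
  Start at vertex 1, assign color 0
  Color vertex 3 with color 1 (neighbor of 1)
  Color vertex 4 with color 1 (neighbor of 1)
  Color vertex 2 with color 0 (neighbor of 3)
  Start new component at vertex 5, assign color 0

Step 2: 2-coloring succeeded. No conflicts found.
  Set A (color 0): {1, 2, 5}
  Set B (color 1): {3, 4}

The graph is bipartite with partition {1, 2, 5}, {3, 4}.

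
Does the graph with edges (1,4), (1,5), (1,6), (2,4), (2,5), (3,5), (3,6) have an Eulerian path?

Step 1: Find the degree of each vertex:
  deg(1) = 3
  deg(2) = 2
  deg(3) = 2
  deg(4) = 2
  deg(5) = 3
  deg(6) = 2

Step 2: Count vertices with odd degree:
  Odd-degree vertices: 1, 5 (2 total)

Step 3: Apply Euler's theorem:
  - Eulerian circuit exists iff graph is connected and all vertices have even degree
  - Eulerian path exists iff graph is connected and has 0 or 2 odd-degree vertices

Graph is connected with exactly 2 odd-degree vertices (1, 5).
Eulerian path exists (starting and ending at the odd-degree vertices), but no Eulerian circuit.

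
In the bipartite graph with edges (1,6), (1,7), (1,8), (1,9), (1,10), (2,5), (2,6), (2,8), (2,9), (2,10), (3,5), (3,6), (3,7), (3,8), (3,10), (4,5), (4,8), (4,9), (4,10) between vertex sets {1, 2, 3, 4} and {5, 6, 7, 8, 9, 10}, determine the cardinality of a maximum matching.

Step 1: List the neighbors of each left vertex:
  1: 6, 7, 8, 9, 10
  2: 5, 6, 8, 9, 10
  3: 5, 6, 7, 8, 10
  4: 5, 8, 9, 10

Step 2: Greedily match left vertices, then look for augmenting paths:
  Match 1 -- 6
  Match 2 -- 5
  Match 3 -- 7
  Match 4 -- 8
  No augmenting path remains.

Step 3: Verify this is maximum:
  Matching size 4 = min(|L|, |R|) = min(4, 6), which is an upper bound, so this matching is maximum.

Maximum matching: {(1,6), (2,5), (3,7), (4,8)}
Size: 4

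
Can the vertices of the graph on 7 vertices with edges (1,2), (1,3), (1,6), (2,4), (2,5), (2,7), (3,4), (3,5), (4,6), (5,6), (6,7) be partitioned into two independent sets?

Step 1: Attempt 2-coloring using BFS:
  Start at vertex 1, assign color 0
  Color vertex 2 with color 1 (neighbor of 1)
  Color vertex 3 with color 1 (neighbor of 1)
  Color vertex 6 with color 1 (neighbor of 1)
  Color vertex 4 with color 0 (neighbor of 2)
  Color vertex 5 with color 0 (neighbor of 2)
  Color vertex 7 with color 0 (neighbor of 2)

Step 2: 2-coloring succeeded. No conflicts found.
  Set A (color 0): {1, 4, 5, 7}
  Set B (color 1): {2, 3, 6}

The graph is bipartite with partition {1, 4, 5, 7}, {2, 3, 6}.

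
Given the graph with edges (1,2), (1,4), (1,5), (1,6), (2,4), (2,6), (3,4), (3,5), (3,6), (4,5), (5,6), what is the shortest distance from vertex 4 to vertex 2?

Step 1: Build adjacency list:
  1: 2, 4, 5, 6
  2: 1, 4, 6
  3: 4, 5, 6
  4: 1, 2, 3, 5
  5: 1, 3, 4, 6
  6: 1, 2, 3, 5

Step 2: BFS from vertex 4 to find shortest path to 2:
  vertex 1 reached at distance 1
  vertex 2 reached at distance 1

Step 3: Shortest path: 4 -> 2
Path length: 1 edge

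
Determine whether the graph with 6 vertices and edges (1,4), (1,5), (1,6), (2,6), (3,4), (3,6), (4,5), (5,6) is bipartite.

Step 1: Attempt 2-coloring using BFS:
  Start at vertex 1, assign color 0
  Color vertex 4 with color 1 (neighbor of 1)
  Color vertex 5 with color 1 (neighbor of 1)
  Color vertex 6 with color 1 (neighbor of 1)
  Color vertex 3 with color 0 (neighbor of 4)

Step 2: Conflict found! Vertices 4 and 5 are adjacent but have the same color.
This means the graph contains an odd cycle.

The graph is NOT bipartite.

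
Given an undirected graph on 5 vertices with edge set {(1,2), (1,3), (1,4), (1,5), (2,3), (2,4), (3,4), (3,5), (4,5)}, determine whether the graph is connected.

Step 1: Build adjacency list from edges:
  1: 2, 3, 4, 5
  2: 1, 3, 4
  3: 1, 2, 4, 5
  4: 1, 2, 3, 5
  5: 1, 3, 4

Step 2: Run BFS/DFS from vertex 1:
  Visited: {1, 2, 3, 4, 5}
  Reached 5 of 5 vertices

Step 3: All 5 vertices reached from vertex 1, so the graph is connected.
Answer: Yes, the graph is connected.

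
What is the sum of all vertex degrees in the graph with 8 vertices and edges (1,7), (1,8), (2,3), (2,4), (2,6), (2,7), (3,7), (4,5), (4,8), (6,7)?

Step 1: Count edges incident to each vertex:
  deg(1) = 2 (neighbors: 7, 8)
  deg(2) = 4 (neighbors: 3, 4, 6, 7)
  deg(3) = 2 (neighbors: 2, 7)
  deg(4) = 3 (neighbors: 2, 5, 8)
  deg(5) = 1 (neighbors: 4)
  deg(6) = 2 (neighbors: 2, 7)
  deg(7) = 4 (neighbors: 1, 2, 3, 6)
  deg(8) = 2 (neighbors: 1, 4)

Step 2: Sum all degrees:
  2 + 4 + 2 + 3 + 1 + 2 + 4 + 2 = 20

Verification: sum of degrees = 2 * |E| = 2 * 10 = 20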